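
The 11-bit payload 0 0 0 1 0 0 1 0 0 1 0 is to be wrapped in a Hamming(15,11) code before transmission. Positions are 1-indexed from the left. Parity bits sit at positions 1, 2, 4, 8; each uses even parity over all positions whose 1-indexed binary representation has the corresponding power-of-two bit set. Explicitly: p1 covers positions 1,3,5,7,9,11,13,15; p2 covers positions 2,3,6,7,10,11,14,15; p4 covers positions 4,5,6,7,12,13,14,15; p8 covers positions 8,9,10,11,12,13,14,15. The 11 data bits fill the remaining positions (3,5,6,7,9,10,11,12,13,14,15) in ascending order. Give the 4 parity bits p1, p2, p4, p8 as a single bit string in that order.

0100

Place data bits at non-power-of-two positions: b3=0, b5=0, b6=0, b7=1, b9=0, b10=0, b11=1, b12=0, b13=0, b14=1, b15=0.
p1 = XOR of data positions {3,5,7,9,11,13,15} = 0⊕0⊕1⊕0⊕1⊕0⊕0 = 0
p2 = XOR of data positions {3,6,7,10,11,14,15} = 0⊕0⊕1⊕0⊕1⊕1⊕0 = 1
p4 = XOR of data positions {5,6,7,12,13,14,15} = 0⊕0⊕1⊕0⊕0⊕1⊕0 = 0
p8 = XOR of data positions {9,10,11,12,13,14,15} = 0⊕0⊕1⊕0⊕0⊕1⊕0 = 0
Parity bits p1,p2,p4,p8 = 0100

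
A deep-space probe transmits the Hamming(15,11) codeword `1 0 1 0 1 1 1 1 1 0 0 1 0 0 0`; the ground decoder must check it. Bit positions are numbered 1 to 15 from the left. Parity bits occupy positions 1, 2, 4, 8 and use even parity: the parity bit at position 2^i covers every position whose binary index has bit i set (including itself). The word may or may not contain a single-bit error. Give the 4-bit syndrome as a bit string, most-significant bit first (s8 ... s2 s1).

1011

s1: b1⊕b3⊕b5⊕b7⊕b9⊕b11⊕b13⊕b15 = 1⊕1⊕1⊕1⊕1⊕0⊕0⊕0 = 1
s2: b2⊕b3⊕b6⊕b7⊕b10⊕b11⊕b14⊕b15 = 0⊕1⊕1⊕1⊕0⊕0⊕0⊕0 = 1
s4: b4⊕b5⊕b6⊕b7⊕b12⊕b13⊕b14⊕b15 = 0⊕1⊕1⊕1⊕1⊕0⊕0⊕0 = 0
s8: b8⊕b9⊕b10⊕b11⊕b12⊕b13⊕b14⊕b15 = 1⊕1⊕0⊕0⊕1⊕0⊕0⊕0 = 1
Syndrome (s8...s1) = 1011 → position 11.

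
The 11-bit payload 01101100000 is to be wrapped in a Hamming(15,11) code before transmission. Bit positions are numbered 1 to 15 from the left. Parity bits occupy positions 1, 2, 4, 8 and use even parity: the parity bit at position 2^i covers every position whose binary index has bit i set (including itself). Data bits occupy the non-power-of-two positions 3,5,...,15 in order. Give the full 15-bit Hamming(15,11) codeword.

Place data bits at non-power-of-two positions: b3=0, b5=1, b6=1, b7=0, b9=1, b10=1, b11=0, b12=0, b13=0, b14=0, b15=0.
p1 = XOR of data positions {3,5,7,9,11,13,15} = 0⊕1⊕0⊕1⊕0⊕0⊕0 = 0
p2 = XOR of data positions {3,6,7,10,11,14,15} = 0⊕1⊕0⊕1⊕0⊕0⊕0 = 0
p4 = XOR of data positions {5,6,7,12,13,14,15} = 1⊕1⊕0⊕0⊕0⊕0⊕0 = 0
p8 = XOR of data positions {9,10,11,12,13,14,15} = 1⊕1⊕0⊕0⊕0⊕0⊕0 = 0
Codeword b1..b15 = 000011001100000

000011001100000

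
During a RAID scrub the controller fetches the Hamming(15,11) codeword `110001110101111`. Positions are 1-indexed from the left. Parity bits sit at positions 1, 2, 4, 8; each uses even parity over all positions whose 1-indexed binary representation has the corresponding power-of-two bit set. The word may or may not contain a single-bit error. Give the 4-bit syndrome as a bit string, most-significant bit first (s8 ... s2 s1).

s1: b1⊕b3⊕b5⊕b7⊕b9⊕b11⊕b13⊕b15 = 1⊕0⊕0⊕1⊕0⊕0⊕1⊕1 = 0
s2: b2⊕b3⊕b6⊕b7⊕b10⊕b11⊕b14⊕b15 = 1⊕0⊕1⊕1⊕1⊕0⊕1⊕1 = 0
s4: b4⊕b5⊕b6⊕b7⊕b12⊕b13⊕b14⊕b15 = 0⊕0⊕1⊕1⊕1⊕1⊕1⊕1 = 0
s8: b8⊕b9⊕b10⊕b11⊕b12⊕b13⊕b14⊕b15 = 1⊕0⊕1⊕0⊕1⊕1⊕1⊕1 = 0
Syndrome (s8...s1) = 0000 → position 0 (no error).

0000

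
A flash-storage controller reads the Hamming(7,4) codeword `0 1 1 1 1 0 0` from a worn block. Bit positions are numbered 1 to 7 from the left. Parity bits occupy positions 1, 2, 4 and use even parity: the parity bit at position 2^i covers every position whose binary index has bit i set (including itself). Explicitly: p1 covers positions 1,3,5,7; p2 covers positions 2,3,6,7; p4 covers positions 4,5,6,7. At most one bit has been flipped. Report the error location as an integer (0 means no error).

s1: b1⊕b3⊕b5⊕b7 = 0⊕1⊕1⊕0 = 0
s2: b2⊕b3⊕b6⊕b7 = 1⊕1⊕0⊕0 = 0
s4: b4⊕b5⊕b6⊕b7 = 1⊕1⊕0⊕0 = 0
Syndrome (s4...s1) = 000 → position 0 (no error).

0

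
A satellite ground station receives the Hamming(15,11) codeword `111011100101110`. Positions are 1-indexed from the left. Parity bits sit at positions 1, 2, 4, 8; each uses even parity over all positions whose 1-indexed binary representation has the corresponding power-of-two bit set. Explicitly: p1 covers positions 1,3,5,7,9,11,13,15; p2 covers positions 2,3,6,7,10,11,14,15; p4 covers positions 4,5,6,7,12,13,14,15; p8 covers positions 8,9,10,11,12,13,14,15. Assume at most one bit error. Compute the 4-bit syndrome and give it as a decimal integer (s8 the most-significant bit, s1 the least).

s1: b1⊕b3⊕b5⊕b7⊕b9⊕b11⊕b13⊕b15 = 1⊕1⊕1⊕1⊕0⊕0⊕1⊕0 = 1
s2: b2⊕b3⊕b6⊕b7⊕b10⊕b11⊕b14⊕b15 = 1⊕1⊕1⊕1⊕1⊕0⊕1⊕0 = 0
s4: b4⊕b5⊕b6⊕b7⊕b12⊕b13⊕b14⊕b15 = 0⊕1⊕1⊕1⊕1⊕1⊕1⊕0 = 0
s8: b8⊕b9⊕b10⊕b11⊕b12⊕b13⊕b14⊕b15 = 0⊕0⊕1⊕0⊕1⊕1⊕1⊕0 = 0
Syndrome (s8...s1) = 0001 → position 1.

1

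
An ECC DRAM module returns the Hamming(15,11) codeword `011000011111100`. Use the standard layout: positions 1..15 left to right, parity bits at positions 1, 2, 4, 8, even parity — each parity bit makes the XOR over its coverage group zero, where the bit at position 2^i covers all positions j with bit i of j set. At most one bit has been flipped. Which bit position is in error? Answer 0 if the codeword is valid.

s1: b1⊕b3⊕b5⊕b7⊕b9⊕b11⊕b13⊕b15 = 0⊕1⊕0⊕0⊕1⊕1⊕1⊕0 = 0
s2: b2⊕b3⊕b6⊕b7⊕b10⊕b11⊕b14⊕b15 = 1⊕1⊕0⊕0⊕1⊕1⊕0⊕0 = 0
s4: b4⊕b5⊕b6⊕b7⊕b12⊕b13⊕b14⊕b15 = 0⊕0⊕0⊕0⊕1⊕1⊕0⊕0 = 0
s8: b8⊕b9⊕b10⊕b11⊕b12⊕b13⊕b14⊕b15 = 1⊕1⊕1⊕1⊕1⊕1⊕0⊕0 = 0
Syndrome (s8...s1) = 0000 → position 0 (no error).

0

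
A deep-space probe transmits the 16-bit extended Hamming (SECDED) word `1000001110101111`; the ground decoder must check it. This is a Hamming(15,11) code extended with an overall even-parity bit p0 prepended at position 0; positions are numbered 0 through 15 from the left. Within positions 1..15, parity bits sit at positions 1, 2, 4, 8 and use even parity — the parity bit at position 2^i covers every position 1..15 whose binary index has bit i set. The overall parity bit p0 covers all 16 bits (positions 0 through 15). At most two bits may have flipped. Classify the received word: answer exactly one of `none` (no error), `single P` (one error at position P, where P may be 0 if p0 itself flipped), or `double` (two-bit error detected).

single 3

s1: b1⊕b3⊕b5⊕b7⊕b9⊕b11⊕b13⊕b15 = 0⊕0⊕0⊕1⊕0⊕0⊕1⊕1 = 1
s2: b2⊕b3⊕b6⊕b7⊕b10⊕b11⊕b14⊕b15 = 0⊕0⊕1⊕1⊕1⊕0⊕1⊕1 = 1
s4: b4⊕b5⊕b6⊕b7⊕b12⊕b13⊕b14⊕b15 = 0⊕0⊕1⊕1⊕1⊕1⊕1⊕1 = 0
s8: b8⊕b9⊕b10⊕b11⊕b12⊕b13⊕b14⊕b15 = 1⊕0⊕1⊕0⊕1⊕1⊕1⊕1 = 0
Syndrome (s8...s1) = 0011 → position 3.
Overall parity (XOR of all 16 bits, including p0): 1⊕0⊕0⊕0⊕0⊕0⊕1⊕1⊕1⊕0⊕1⊕0⊕1⊕1⊕1⊕1 = 1
Overall=1, syndrome position=3 → single-bit error at position 3.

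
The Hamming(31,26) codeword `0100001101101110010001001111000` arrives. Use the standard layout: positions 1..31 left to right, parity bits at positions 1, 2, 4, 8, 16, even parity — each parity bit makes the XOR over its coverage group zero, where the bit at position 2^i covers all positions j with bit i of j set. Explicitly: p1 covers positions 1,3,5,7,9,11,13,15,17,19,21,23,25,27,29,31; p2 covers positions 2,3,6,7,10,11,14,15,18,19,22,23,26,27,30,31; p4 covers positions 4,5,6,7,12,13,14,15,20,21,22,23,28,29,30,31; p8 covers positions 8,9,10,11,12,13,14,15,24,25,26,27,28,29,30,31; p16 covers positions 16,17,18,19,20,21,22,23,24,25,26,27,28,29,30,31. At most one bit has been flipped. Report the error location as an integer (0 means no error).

s1: b1⊕b3⊕b5⊕b7⊕b9⊕b11⊕b13⊕b15⊕b17⊕b19⊕b21⊕b23⊕b25⊕b27⊕b29⊕b31 = 0⊕0⊕0⊕1⊕0⊕1⊕1⊕1⊕0⊕0⊕0⊕0⊕1⊕1⊕0⊕0 = 0
s2: b2⊕b3⊕b6⊕b7⊕b10⊕b11⊕b14⊕b15⊕b18⊕b19⊕b22⊕b23⊕b26⊕b27⊕b30⊕b31 = 1⊕0⊕0⊕1⊕1⊕1⊕1⊕1⊕1⊕0⊕1⊕0⊕1⊕1⊕0⊕0 = 0
s4: b4⊕b5⊕b6⊕b7⊕b12⊕b13⊕b14⊕b15⊕b20⊕b21⊕b22⊕b23⊕b28⊕b29⊕b30⊕b31 = 0⊕0⊕0⊕1⊕0⊕1⊕1⊕1⊕0⊕0⊕1⊕0⊕1⊕0⊕0⊕0 = 0
s8: b8⊕b9⊕b10⊕b11⊕b12⊕b13⊕b14⊕b15⊕b24⊕b25⊕b26⊕b27⊕b28⊕b29⊕b30⊕b31 = 1⊕0⊕1⊕1⊕0⊕1⊕1⊕1⊕0⊕1⊕1⊕1⊕1⊕0⊕0⊕0 = 0
s16: b16⊕b17⊕b18⊕b19⊕b20⊕b21⊕b22⊕b23⊕b24⊕b25⊕b26⊕b27⊕b28⊕b29⊕b30⊕b31 = 0⊕0⊕1⊕0⊕0⊕0⊕1⊕0⊕0⊕1⊕1⊕1⊕1⊕0⊕0⊕0 = 0
Syndrome (s16...s1) = 00000 → position 0 (no error).

0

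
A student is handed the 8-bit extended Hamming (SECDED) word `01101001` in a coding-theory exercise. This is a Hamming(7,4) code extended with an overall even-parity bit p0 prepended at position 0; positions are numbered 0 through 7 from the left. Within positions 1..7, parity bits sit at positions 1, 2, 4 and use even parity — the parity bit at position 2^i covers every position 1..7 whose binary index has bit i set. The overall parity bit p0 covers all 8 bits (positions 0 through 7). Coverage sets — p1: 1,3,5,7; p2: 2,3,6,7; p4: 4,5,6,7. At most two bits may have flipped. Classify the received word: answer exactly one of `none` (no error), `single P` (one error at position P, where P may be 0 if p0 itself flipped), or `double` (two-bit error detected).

s1: b1⊕b3⊕b5⊕b7 = 1⊕0⊕0⊕1 = 0
s2: b2⊕b3⊕b6⊕b7 = 1⊕0⊕0⊕1 = 0
s4: b4⊕b5⊕b6⊕b7 = 1⊕0⊕0⊕1 = 0
Syndrome (s4...s1) = 000 → position 0 (no error).
Overall parity (XOR of all 8 bits, including p0): 0⊕1⊕1⊕0⊕1⊕0⊕0⊕1 = 0
Overall=0, syndrome position=0 → no error.

none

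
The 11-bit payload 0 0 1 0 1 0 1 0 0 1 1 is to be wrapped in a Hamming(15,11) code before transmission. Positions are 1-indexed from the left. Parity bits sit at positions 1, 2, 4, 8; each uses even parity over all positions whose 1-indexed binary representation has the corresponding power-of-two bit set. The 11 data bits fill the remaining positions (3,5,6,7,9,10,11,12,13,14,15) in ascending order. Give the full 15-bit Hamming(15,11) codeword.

Place data bits at non-power-of-two positions: b3=0, b5=0, b6=1, b7=0, b9=1, b10=0, b11=1, b12=0, b13=0, b14=1, b15=1.
p1 = XOR of data positions {3,5,7,9,11,13,15} = 0⊕0⊕0⊕1⊕1⊕0⊕1 = 1
p2 = XOR of data positions {3,6,7,10,11,14,15} = 0⊕1⊕0⊕0⊕1⊕1⊕1 = 0
p4 = XOR of data positions {5,6,7,12,13,14,15} = 0⊕1⊕0⊕0⊕0⊕1⊕1 = 1
p8 = XOR of data positions {9,10,11,12,13,14,15} = 1⊕0⊕1⊕0⊕0⊕1⊕1 = 0
Codeword b1..b15 = 100101001010011

100101001010011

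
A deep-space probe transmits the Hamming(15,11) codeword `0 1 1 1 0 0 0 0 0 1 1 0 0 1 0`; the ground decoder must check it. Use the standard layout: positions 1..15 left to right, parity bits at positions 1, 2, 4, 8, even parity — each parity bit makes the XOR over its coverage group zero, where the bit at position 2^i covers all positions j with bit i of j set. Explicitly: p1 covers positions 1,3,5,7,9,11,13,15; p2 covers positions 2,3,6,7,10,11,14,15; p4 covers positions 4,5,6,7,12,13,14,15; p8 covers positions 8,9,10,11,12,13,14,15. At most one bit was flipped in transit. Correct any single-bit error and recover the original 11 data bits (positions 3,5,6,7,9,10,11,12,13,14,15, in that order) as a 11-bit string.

s1: b1⊕b3⊕b5⊕b7⊕b9⊕b11⊕b13⊕b15 = 0⊕1⊕0⊕0⊕0⊕1⊕0⊕0 = 0
s2: b2⊕b3⊕b6⊕b7⊕b10⊕b11⊕b14⊕b15 = 1⊕1⊕0⊕0⊕1⊕1⊕1⊕0 = 1
s4: b4⊕b5⊕b6⊕b7⊕b12⊕b13⊕b14⊕b15 = 1⊕0⊕0⊕0⊕0⊕0⊕1⊕0 = 0
s8: b8⊕b9⊕b10⊕b11⊕b12⊕b13⊕b14⊕b15 = 0⊕0⊕1⊕1⊕0⊕0⊕1⊕0 = 1
Syndrome (s8...s1) = 1010 → position 10.
Flip bit 10: corrected codeword = 011100000010010
Data bits at positions 3,5,6,7,9,10,11,12,13,14,15: 10000010010

10000010010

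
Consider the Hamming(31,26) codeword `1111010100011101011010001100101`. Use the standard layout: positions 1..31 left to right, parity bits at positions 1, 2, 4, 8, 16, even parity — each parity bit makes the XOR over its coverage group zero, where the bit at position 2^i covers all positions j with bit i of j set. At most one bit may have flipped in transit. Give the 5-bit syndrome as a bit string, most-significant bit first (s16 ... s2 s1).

s1: b1⊕b3⊕b5⊕b7⊕b9⊕b11⊕b13⊕b15⊕b17⊕b19⊕b21⊕b23⊕b25⊕b27⊕b29⊕b31 = 1⊕1⊕0⊕0⊕0⊕0⊕1⊕0⊕0⊕1⊕1⊕0⊕1⊕0⊕1⊕1 = 0
s2: b2⊕b3⊕b6⊕b7⊕b10⊕b11⊕b14⊕b15⊕b18⊕b19⊕b22⊕b23⊕b26⊕b27⊕b30⊕b31 = 1⊕1⊕1⊕0⊕0⊕0⊕1⊕0⊕1⊕1⊕0⊕0⊕1⊕0⊕0⊕1 = 0
s4: b4⊕b5⊕b6⊕b7⊕b12⊕b13⊕b14⊕b15⊕b20⊕b21⊕b22⊕b23⊕b28⊕b29⊕b30⊕b31 = 1⊕0⊕1⊕0⊕1⊕1⊕1⊕0⊕0⊕1⊕0⊕0⊕0⊕1⊕0⊕1 = 0
s8: b8⊕b9⊕b10⊕b11⊕b12⊕b13⊕b14⊕b15⊕b24⊕b25⊕b26⊕b27⊕b28⊕b29⊕b30⊕b31 = 1⊕0⊕0⊕0⊕1⊕1⊕1⊕0⊕0⊕1⊕1⊕0⊕0⊕1⊕0⊕1 = 0
s16: b16⊕b17⊕b18⊕b19⊕b20⊕b21⊕b22⊕b23⊕b24⊕b25⊕b26⊕b27⊕b28⊕b29⊕b30⊕b31 = 1⊕0⊕1⊕1⊕0⊕1⊕0⊕0⊕0⊕1⊕1⊕0⊕0⊕1⊕0⊕1 = 0
Syndrome (s16...s1) = 00000 → position 0 (no error).

00000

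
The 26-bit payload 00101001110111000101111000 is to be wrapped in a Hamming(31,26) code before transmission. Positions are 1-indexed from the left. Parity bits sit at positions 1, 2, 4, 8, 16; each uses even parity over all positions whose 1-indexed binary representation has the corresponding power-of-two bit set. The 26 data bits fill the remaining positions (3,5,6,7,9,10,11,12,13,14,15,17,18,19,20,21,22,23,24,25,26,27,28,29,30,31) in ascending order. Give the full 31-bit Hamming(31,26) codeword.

1100010010011100111000101111000

Place data bits at non-power-of-two positions: b3=0, b5=0, b6=1, b7=0, b9=1, b10=0, b11=0, b12=1, b13=1, b14=1, b15=0, b17=1, b18=1, b19=1, b20=0, b21=0, b22=0, b23=1, b24=0, b25=1, b26=1, b27=1, b28=1, b29=0, b30=0, b31=0.
p1 = XOR of data positions {3,5,7,9,11,13,15,17,19,21,23,25,27,29,31} = 0⊕0⊕0⊕1⊕0⊕1⊕0⊕1⊕1⊕0⊕1⊕1⊕1⊕0⊕0 = 1
p2 = XOR of data positions {3,6,7,10,11,14,15,18,19,22,23,26,27,30,31} = 0⊕1⊕0⊕0⊕0⊕1⊕0⊕1⊕1⊕0⊕1⊕1⊕1⊕0⊕0 = 1
p4 = XOR of data positions {5,6,7,12,13,14,15,20,21,22,23,28,29,30,31} = 0⊕1⊕0⊕1⊕1⊕1⊕0⊕0⊕0⊕0⊕1⊕1⊕0⊕0⊕0 = 0
p8 = XOR of data positions {9,10,11,12,13,14,15,24,25,26,27,28,29,30,31} = 1⊕0⊕0⊕1⊕1⊕1⊕0⊕0⊕1⊕1⊕1⊕1⊕0⊕0⊕0 = 0
p16 = XOR of data positions {17,18,19,20,21,22,23,24,25,26,27,28,29,30,31} = 1⊕1⊕1⊕0⊕0⊕0⊕1⊕0⊕1⊕1⊕1⊕1⊕0⊕0⊕0 = 0
Codeword b1..b31 = 1100010010011100111000101111000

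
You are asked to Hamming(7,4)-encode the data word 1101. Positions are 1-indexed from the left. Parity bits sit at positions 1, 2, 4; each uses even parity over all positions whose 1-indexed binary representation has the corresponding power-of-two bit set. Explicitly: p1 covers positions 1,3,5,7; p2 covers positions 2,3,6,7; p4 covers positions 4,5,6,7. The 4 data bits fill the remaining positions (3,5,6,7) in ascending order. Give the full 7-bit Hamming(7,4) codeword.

Place data bits at non-power-of-two positions: b3=1, b5=1, b6=0, b7=1.
p1 = XOR of data positions {3,5,7} = 1⊕1⊕1 = 1
p2 = XOR of data positions {3,6,7} = 1⊕0⊕1 = 0
p4 = XOR of data positions {5,6,7} = 1⊕0⊕1 = 0
Codeword b1..b7 = 1010101

1010101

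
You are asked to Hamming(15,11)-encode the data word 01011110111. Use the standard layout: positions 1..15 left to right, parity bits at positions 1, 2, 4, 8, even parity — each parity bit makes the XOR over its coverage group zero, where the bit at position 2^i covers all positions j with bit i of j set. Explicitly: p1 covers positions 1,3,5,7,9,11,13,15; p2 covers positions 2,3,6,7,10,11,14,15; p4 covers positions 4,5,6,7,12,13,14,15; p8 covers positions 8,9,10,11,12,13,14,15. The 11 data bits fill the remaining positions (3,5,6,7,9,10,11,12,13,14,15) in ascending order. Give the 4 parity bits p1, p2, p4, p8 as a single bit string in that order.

0110

Place data bits at non-power-of-two positions: b3=0, b5=1, b6=0, b7=1, b9=1, b10=1, b11=1, b12=0, b13=1, b14=1, b15=1.
p1 = XOR of data positions {3,5,7,9,11,13,15} = 0⊕1⊕1⊕1⊕1⊕1⊕1 = 0
p2 = XOR of data positions {3,6,7,10,11,14,15} = 0⊕0⊕1⊕1⊕1⊕1⊕1 = 1
p4 = XOR of data positions {5,6,7,12,13,14,15} = 1⊕0⊕1⊕0⊕1⊕1⊕1 = 1
p8 = XOR of data positions {9,10,11,12,13,14,15} = 1⊕1⊕1⊕0⊕1⊕1⊕1 = 0
Parity bits p1,p2,p4,p8 = 0110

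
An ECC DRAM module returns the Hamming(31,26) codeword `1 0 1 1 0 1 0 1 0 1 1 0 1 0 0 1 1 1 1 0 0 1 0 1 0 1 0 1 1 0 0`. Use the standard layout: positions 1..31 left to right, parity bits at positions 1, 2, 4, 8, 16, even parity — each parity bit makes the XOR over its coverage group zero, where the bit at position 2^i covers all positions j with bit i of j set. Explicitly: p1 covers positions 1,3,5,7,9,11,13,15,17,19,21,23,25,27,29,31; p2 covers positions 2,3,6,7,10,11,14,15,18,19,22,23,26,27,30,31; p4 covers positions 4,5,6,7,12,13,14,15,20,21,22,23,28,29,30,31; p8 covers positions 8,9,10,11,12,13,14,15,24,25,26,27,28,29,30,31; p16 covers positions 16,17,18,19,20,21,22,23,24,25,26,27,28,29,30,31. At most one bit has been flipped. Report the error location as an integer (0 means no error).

s1: b1⊕b3⊕b5⊕b7⊕b9⊕b11⊕b13⊕b15⊕b17⊕b19⊕b21⊕b23⊕b25⊕b27⊕b29⊕b31 = 1⊕1⊕0⊕0⊕0⊕1⊕1⊕0⊕1⊕1⊕0⊕0⊕0⊕0⊕1⊕0 = 1
s2: b2⊕b3⊕b6⊕b7⊕b10⊕b11⊕b14⊕b15⊕b18⊕b19⊕b22⊕b23⊕b26⊕b27⊕b30⊕b31 = 0⊕1⊕1⊕0⊕1⊕1⊕0⊕0⊕1⊕1⊕1⊕0⊕1⊕0⊕0⊕0 = 0
s4: b4⊕b5⊕b6⊕b7⊕b12⊕b13⊕b14⊕b15⊕b20⊕b21⊕b22⊕b23⊕b28⊕b29⊕b30⊕b31 = 1⊕0⊕1⊕0⊕0⊕1⊕0⊕0⊕0⊕0⊕1⊕0⊕1⊕1⊕0⊕0 = 0
s8: b8⊕b9⊕b10⊕b11⊕b12⊕b13⊕b14⊕b15⊕b24⊕b25⊕b26⊕b27⊕b28⊕b29⊕b30⊕b31 = 1⊕0⊕1⊕1⊕0⊕1⊕0⊕0⊕1⊕0⊕1⊕0⊕1⊕1⊕0⊕0 = 0
s16: b16⊕b17⊕b18⊕b19⊕b20⊕b21⊕b22⊕b23⊕b24⊕b25⊕b26⊕b27⊕b28⊕b29⊕b30⊕b31 = 1⊕1⊕1⊕1⊕0⊕0⊕1⊕0⊕1⊕0⊕1⊕0⊕1⊕1⊕0⊕0 = 1
Syndrome (s16...s1) = 10001 → position 17.

17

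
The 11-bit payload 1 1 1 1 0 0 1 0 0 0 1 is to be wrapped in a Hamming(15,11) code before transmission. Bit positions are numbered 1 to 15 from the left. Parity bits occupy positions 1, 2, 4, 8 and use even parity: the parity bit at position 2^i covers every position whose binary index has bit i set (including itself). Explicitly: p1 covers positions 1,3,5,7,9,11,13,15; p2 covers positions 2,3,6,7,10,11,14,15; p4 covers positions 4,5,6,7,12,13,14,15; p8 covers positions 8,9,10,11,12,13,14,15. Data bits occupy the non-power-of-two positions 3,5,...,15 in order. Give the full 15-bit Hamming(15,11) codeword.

Place data bits at non-power-of-two positions: b3=1, b5=1, b6=1, b7=1, b9=0, b10=0, b11=1, b12=0, b13=0, b14=0, b15=1.
p1 = XOR of data positions {3,5,7,9,11,13,15} = 1⊕1⊕1⊕0⊕1⊕0⊕1 = 1
p2 = XOR of data positions {3,6,7,10,11,14,15} = 1⊕1⊕1⊕0⊕1⊕0⊕1 = 1
p4 = XOR of data positions {5,6,7,12,13,14,15} = 1⊕1⊕1⊕0⊕0⊕0⊕1 = 0
p8 = XOR of data positions {9,10,11,12,13,14,15} = 0⊕0⊕1⊕0⊕0⊕0⊕1 = 0
Codeword b1..b15 = 111011100010001

111011100010001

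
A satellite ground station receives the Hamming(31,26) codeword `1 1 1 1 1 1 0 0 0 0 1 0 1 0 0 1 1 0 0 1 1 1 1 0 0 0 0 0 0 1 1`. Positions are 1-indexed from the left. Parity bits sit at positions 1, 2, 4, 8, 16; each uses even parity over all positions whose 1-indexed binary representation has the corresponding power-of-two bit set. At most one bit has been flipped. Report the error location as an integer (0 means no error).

s1: b1⊕b3⊕b5⊕b7⊕b9⊕b11⊕b13⊕b15⊕b17⊕b19⊕b21⊕b23⊕b25⊕b27⊕b29⊕b31 = 1⊕1⊕1⊕0⊕0⊕1⊕1⊕0⊕1⊕0⊕1⊕1⊕0⊕0⊕0⊕1 = 1
s2: b2⊕b3⊕b6⊕b7⊕b10⊕b11⊕b14⊕b15⊕b18⊕b19⊕b22⊕b23⊕b26⊕b27⊕b30⊕b31 = 1⊕1⊕1⊕0⊕0⊕1⊕0⊕0⊕0⊕0⊕1⊕1⊕0⊕0⊕1⊕1 = 0
s4: b4⊕b5⊕b6⊕b7⊕b12⊕b13⊕b14⊕b15⊕b20⊕b21⊕b22⊕b23⊕b28⊕b29⊕b30⊕b31 = 1⊕1⊕1⊕0⊕0⊕1⊕0⊕0⊕1⊕1⊕1⊕1⊕0⊕0⊕1⊕1 = 0
s8: b8⊕b9⊕b10⊕b11⊕b12⊕b13⊕b14⊕b15⊕b24⊕b25⊕b26⊕b27⊕b28⊕b29⊕b30⊕b31 = 0⊕0⊕0⊕1⊕0⊕1⊕0⊕0⊕0⊕0⊕0⊕0⊕0⊕0⊕1⊕1 = 0
s16: b16⊕b17⊕b18⊕b19⊕b20⊕b21⊕b22⊕b23⊕b24⊕b25⊕b26⊕b27⊕b28⊕b29⊕b30⊕b31 = 1⊕1⊕0⊕0⊕1⊕1⊕1⊕1⊕0⊕0⊕0⊕0⊕0⊕0⊕1⊕1 = 0
Syndrome (s16...s1) = 00001 → position 1.

1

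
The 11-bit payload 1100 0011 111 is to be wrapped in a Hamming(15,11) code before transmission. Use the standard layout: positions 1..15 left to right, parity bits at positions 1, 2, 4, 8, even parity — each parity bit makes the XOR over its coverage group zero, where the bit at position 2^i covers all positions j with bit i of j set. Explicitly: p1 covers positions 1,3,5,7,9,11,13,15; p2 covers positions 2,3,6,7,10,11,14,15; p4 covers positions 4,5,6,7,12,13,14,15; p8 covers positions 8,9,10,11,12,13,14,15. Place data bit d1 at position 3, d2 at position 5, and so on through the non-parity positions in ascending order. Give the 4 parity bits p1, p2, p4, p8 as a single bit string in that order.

Place data bits at non-power-of-two positions: b3=1, b5=1, b6=0, b7=0, b9=0, b10=0, b11=1, b12=1, b13=1, b14=1, b15=1.
p1 = XOR of data positions {3,5,7,9,11,13,15} = 1⊕1⊕0⊕0⊕1⊕1⊕1 = 1
p2 = XOR of data positions {3,6,7,10,11,14,15} = 1⊕0⊕0⊕0⊕1⊕1⊕1 = 0
p4 = XOR of data positions {5,6,7,12,13,14,15} = 1⊕0⊕0⊕1⊕1⊕1⊕1 = 1
p8 = XOR of data positions {9,10,11,12,13,14,15} = 0⊕0⊕1⊕1⊕1⊕1⊕1 = 1
Parity bits p1,p2,p4,p8 = 1011

1011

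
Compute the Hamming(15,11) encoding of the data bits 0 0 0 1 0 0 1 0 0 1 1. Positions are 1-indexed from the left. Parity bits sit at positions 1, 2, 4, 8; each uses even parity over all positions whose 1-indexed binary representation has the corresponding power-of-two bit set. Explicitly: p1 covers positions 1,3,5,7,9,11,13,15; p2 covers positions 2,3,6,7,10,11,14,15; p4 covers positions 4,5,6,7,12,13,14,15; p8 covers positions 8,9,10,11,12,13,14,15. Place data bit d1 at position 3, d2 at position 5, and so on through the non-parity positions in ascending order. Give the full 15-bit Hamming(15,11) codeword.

Place data bits at non-power-of-two positions: b3=0, b5=0, b6=0, b7=1, b9=0, b10=0, b11=1, b12=0, b13=0, b14=1, b15=1.
p1 = XOR of data positions {3,5,7,9,11,13,15} = 0⊕0⊕1⊕0⊕1⊕0⊕1 = 1
p2 = XOR of data positions {3,6,7,10,11,14,15} = 0⊕0⊕1⊕0⊕1⊕1⊕1 = 0
p4 = XOR of data positions {5,6,7,12,13,14,15} = 0⊕0⊕1⊕0⊕0⊕1⊕1 = 1
p8 = XOR of data positions {9,10,11,12,13,14,15} = 0⊕0⊕1⊕0⊕0⊕1⊕1 = 1
Codeword b1..b15 = 100100110010011

100100110010011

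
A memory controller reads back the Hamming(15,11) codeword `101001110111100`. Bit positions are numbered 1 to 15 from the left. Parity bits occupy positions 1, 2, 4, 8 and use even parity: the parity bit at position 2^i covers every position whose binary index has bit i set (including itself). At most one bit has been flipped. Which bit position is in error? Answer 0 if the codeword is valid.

s1: b1⊕b3⊕b5⊕b7⊕b9⊕b11⊕b13⊕b15 = 1⊕1⊕0⊕1⊕0⊕1⊕1⊕0 = 1
s2: b2⊕b3⊕b6⊕b7⊕b10⊕b11⊕b14⊕b15 = 0⊕1⊕1⊕1⊕1⊕1⊕0⊕0 = 1
s4: b4⊕b5⊕b6⊕b7⊕b12⊕b13⊕b14⊕b15 = 0⊕0⊕1⊕1⊕1⊕1⊕0⊕0 = 0
s8: b8⊕b9⊕b10⊕b11⊕b12⊕b13⊕b14⊕b15 = 1⊕0⊕1⊕1⊕1⊕1⊕0⊕0 = 1
Syndrome (s8...s1) = 1011 → position 11.

11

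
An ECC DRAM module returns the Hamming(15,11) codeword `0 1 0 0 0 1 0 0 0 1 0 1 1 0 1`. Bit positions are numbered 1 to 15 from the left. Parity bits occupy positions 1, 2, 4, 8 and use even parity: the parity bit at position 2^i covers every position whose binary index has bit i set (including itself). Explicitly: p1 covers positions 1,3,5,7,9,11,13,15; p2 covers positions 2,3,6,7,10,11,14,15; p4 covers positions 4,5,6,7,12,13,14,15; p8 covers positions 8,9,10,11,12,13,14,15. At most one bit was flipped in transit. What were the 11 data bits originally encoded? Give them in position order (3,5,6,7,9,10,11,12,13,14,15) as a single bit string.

s1: b1⊕b3⊕b5⊕b7⊕b9⊕b11⊕b13⊕b15 = 0⊕0⊕0⊕0⊕0⊕0⊕1⊕1 = 0
s2: b2⊕b3⊕b6⊕b7⊕b10⊕b11⊕b14⊕b15 = 1⊕0⊕1⊕0⊕1⊕0⊕0⊕1 = 0
s4: b4⊕b5⊕b6⊕b7⊕b12⊕b13⊕b14⊕b15 = 0⊕0⊕1⊕0⊕1⊕1⊕0⊕1 = 0
s8: b8⊕b9⊕b10⊕b11⊕b12⊕b13⊕b14⊕b15 = 0⊕0⊕1⊕0⊕1⊕1⊕0⊕1 = 0
Syndrome (s8...s1) = 0000 → position 0 (no error).
No correction needed.
Data bits at positions 3,5,6,7,9,10,11,12,13,14,15: 00100101101

00100101101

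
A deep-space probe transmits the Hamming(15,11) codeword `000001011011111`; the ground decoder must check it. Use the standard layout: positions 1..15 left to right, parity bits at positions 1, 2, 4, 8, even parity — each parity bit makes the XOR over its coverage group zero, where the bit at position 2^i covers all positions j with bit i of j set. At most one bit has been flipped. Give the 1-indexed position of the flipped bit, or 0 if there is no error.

s1: b1⊕b3⊕b5⊕b7⊕b9⊕b11⊕b13⊕b15 = 0⊕0⊕0⊕0⊕1⊕1⊕1⊕1 = 0
s2: b2⊕b3⊕b6⊕b7⊕b10⊕b11⊕b14⊕b15 = 0⊕0⊕1⊕0⊕0⊕1⊕1⊕1 = 0
s4: b4⊕b5⊕b6⊕b7⊕b12⊕b13⊕b14⊕b15 = 0⊕0⊕1⊕0⊕1⊕1⊕1⊕1 = 1
s8: b8⊕b9⊕b10⊕b11⊕b12⊕b13⊕b14⊕b15 = 1⊕1⊕0⊕1⊕1⊕1⊕1⊕1 = 1
Syndrome (s8...s1) = 1100 → position 12.

12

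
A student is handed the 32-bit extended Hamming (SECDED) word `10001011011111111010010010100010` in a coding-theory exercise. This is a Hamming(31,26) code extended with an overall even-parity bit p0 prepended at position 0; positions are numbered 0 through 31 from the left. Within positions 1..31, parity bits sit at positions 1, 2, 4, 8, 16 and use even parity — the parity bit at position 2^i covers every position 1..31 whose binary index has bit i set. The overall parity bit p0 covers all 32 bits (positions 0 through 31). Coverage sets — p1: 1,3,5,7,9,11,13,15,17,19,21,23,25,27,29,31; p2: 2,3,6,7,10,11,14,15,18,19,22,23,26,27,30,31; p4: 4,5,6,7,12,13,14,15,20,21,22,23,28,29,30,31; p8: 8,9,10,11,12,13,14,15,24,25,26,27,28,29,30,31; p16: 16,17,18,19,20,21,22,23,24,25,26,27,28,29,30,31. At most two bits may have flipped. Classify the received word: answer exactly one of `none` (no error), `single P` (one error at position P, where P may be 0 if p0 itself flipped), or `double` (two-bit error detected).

s1: b1⊕b3⊕b5⊕b7⊕b9⊕b11⊕b13⊕b15⊕b17⊕b19⊕b21⊕b23⊕b25⊕b27⊕b29⊕b31 = 0⊕0⊕0⊕1⊕1⊕1⊕1⊕1⊕0⊕0⊕1⊕0⊕0⊕0⊕0⊕0 = 0
s2: b2⊕b3⊕b6⊕b7⊕b10⊕b11⊕b14⊕b15⊕b18⊕b19⊕b22⊕b23⊕b26⊕b27⊕b30⊕b31 = 0⊕0⊕1⊕1⊕1⊕1⊕1⊕1⊕1⊕0⊕0⊕0⊕1⊕0⊕1⊕0 = 1
s4: b4⊕b5⊕b6⊕b7⊕b12⊕b13⊕b14⊕b15⊕b20⊕b21⊕b22⊕b23⊕b28⊕b29⊕b30⊕b31 = 1⊕0⊕1⊕1⊕1⊕1⊕1⊕1⊕0⊕1⊕0⊕0⊕0⊕0⊕1⊕0 = 1
s8: b8⊕b9⊕b10⊕b11⊕b12⊕b13⊕b14⊕b15⊕b24⊕b25⊕b26⊕b27⊕b28⊕b29⊕b30⊕b31 = 0⊕1⊕1⊕1⊕1⊕1⊕1⊕1⊕1⊕0⊕1⊕0⊕0⊕0⊕1⊕0 = 0
s16: b16⊕b17⊕b18⊕b19⊕b20⊕b21⊕b22⊕b23⊕b24⊕b25⊕b26⊕b27⊕b28⊕b29⊕b30⊕b31 = 1⊕0⊕1⊕0⊕0⊕1⊕0⊕0⊕1⊕0⊕1⊕0⊕0⊕0⊕1⊕0 = 0
Syndrome (s16...s1) = 00110 → position 6.
Overall parity (XOR of all 32 bits, including p0): 1⊕0⊕0⊕0⊕1⊕0⊕1⊕1⊕0⊕1⊕1⊕1⊕1⊕1⊕1⊕1⊕1⊕0⊕1⊕0⊕0⊕1⊕0⊕0⊕1⊕0⊕1⊕0⊕0⊕0⊕1⊕0 = 1
Overall=1, syndrome position=6 → single-bit error at position 6.

single 6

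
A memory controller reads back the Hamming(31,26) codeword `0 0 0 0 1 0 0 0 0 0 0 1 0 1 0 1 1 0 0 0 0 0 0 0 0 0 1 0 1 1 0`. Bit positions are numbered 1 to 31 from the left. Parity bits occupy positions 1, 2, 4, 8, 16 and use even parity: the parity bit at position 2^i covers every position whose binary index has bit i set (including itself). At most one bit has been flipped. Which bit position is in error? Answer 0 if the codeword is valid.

s1: b1⊕b3⊕b5⊕b7⊕b9⊕b11⊕b13⊕b15⊕b17⊕b19⊕b21⊕b23⊕b25⊕b27⊕b29⊕b31 = 0⊕0⊕1⊕0⊕0⊕0⊕0⊕0⊕1⊕0⊕0⊕0⊕0⊕1⊕1⊕0 = 0
s2: b2⊕b3⊕b6⊕b7⊕b10⊕b11⊕b14⊕b15⊕b18⊕b19⊕b22⊕b23⊕b26⊕b27⊕b30⊕b31 = 0⊕0⊕0⊕0⊕0⊕0⊕1⊕0⊕0⊕0⊕0⊕0⊕0⊕1⊕1⊕0 = 1
s4: b4⊕b5⊕b6⊕b7⊕b12⊕b13⊕b14⊕b15⊕b20⊕b21⊕b22⊕b23⊕b28⊕b29⊕b30⊕b31 = 0⊕1⊕0⊕0⊕1⊕0⊕1⊕0⊕0⊕0⊕0⊕0⊕0⊕1⊕1⊕0 = 1
s8: b8⊕b9⊕b10⊕b11⊕b12⊕b13⊕b14⊕b15⊕b24⊕b25⊕b26⊕b27⊕b28⊕b29⊕b30⊕b31 = 0⊕0⊕0⊕0⊕1⊕0⊕1⊕0⊕0⊕0⊕0⊕1⊕0⊕1⊕1⊕0 = 1
s16: b16⊕b17⊕b18⊕b19⊕b20⊕b21⊕b22⊕b23⊕b24⊕b25⊕b26⊕b27⊕b28⊕b29⊕b30⊕b31 = 1⊕1⊕0⊕0⊕0⊕0⊕0⊕0⊕0⊕0⊕0⊕1⊕0⊕1⊕1⊕0 = 1
Syndrome (s16...s1) = 11110 → position 30.

30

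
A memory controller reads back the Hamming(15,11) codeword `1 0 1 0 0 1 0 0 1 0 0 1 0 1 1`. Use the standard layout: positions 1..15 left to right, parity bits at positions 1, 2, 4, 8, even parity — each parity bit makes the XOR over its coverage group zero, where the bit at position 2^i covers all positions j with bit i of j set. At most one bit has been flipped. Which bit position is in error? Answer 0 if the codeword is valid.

s1: b1⊕b3⊕b5⊕b7⊕b9⊕b11⊕b13⊕b15 = 1⊕1⊕0⊕0⊕1⊕0⊕0⊕1 = 0
s2: b2⊕b3⊕b6⊕b7⊕b10⊕b11⊕b14⊕b15 = 0⊕1⊕1⊕0⊕0⊕0⊕1⊕1 = 0
s4: b4⊕b5⊕b6⊕b7⊕b12⊕b13⊕b14⊕b15 = 0⊕0⊕1⊕0⊕1⊕0⊕1⊕1 = 0
s8: b8⊕b9⊕b10⊕b11⊕b12⊕b13⊕b14⊕b15 = 0⊕1⊕0⊕0⊕1⊕0⊕1⊕1 = 0
Syndrome (s8...s1) = 0000 → position 0 (no error).

0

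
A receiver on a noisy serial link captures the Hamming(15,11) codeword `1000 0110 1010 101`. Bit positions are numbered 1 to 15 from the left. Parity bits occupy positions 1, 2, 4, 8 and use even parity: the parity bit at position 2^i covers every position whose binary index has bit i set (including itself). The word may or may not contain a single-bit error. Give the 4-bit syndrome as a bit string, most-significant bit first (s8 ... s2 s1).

s1: b1⊕b3⊕b5⊕b7⊕b9⊕b11⊕b13⊕b15 = 1⊕0⊕0⊕1⊕1⊕1⊕1⊕1 = 0
s2: b2⊕b3⊕b6⊕b7⊕b10⊕b11⊕b14⊕b15 = 0⊕0⊕1⊕1⊕0⊕1⊕0⊕1 = 0
s4: b4⊕b5⊕b6⊕b7⊕b12⊕b13⊕b14⊕b15 = 0⊕0⊕1⊕1⊕0⊕1⊕0⊕1 = 0
s8: b8⊕b9⊕b10⊕b11⊕b12⊕b13⊕b14⊕b15 = 0⊕1⊕0⊕1⊕0⊕1⊕0⊕1 = 0
Syndrome (s8...s1) = 0000 → position 0 (no error).

0000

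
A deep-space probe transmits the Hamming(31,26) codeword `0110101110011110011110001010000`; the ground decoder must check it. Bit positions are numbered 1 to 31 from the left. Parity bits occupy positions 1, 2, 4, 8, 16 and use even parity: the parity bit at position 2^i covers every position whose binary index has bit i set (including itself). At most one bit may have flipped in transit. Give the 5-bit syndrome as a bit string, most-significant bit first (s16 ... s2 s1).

00000

s1: b1⊕b3⊕b5⊕b7⊕b9⊕b11⊕b13⊕b15⊕b17⊕b19⊕b21⊕b23⊕b25⊕b27⊕b29⊕b31 = 0⊕1⊕1⊕1⊕1⊕0⊕1⊕1⊕0⊕1⊕1⊕0⊕1⊕1⊕0⊕0 = 0
s2: b2⊕b3⊕b6⊕b7⊕b10⊕b11⊕b14⊕b15⊕b18⊕b19⊕b22⊕b23⊕b26⊕b27⊕b30⊕b31 = 1⊕1⊕0⊕1⊕0⊕0⊕1⊕1⊕1⊕1⊕0⊕0⊕0⊕1⊕0⊕0 = 0
s4: b4⊕b5⊕b6⊕b7⊕b12⊕b13⊕b14⊕b15⊕b20⊕b21⊕b22⊕b23⊕b28⊕b29⊕b30⊕b31 = 0⊕1⊕0⊕1⊕1⊕1⊕1⊕1⊕1⊕1⊕0⊕0⊕0⊕0⊕0⊕0 = 0
s8: b8⊕b9⊕b10⊕b11⊕b12⊕b13⊕b14⊕b15⊕b24⊕b25⊕b26⊕b27⊕b28⊕b29⊕b30⊕b31 = 1⊕1⊕0⊕0⊕1⊕1⊕1⊕1⊕0⊕1⊕0⊕1⊕0⊕0⊕0⊕0 = 0
s16: b16⊕b17⊕b18⊕b19⊕b20⊕b21⊕b22⊕b23⊕b24⊕b25⊕b26⊕b27⊕b28⊕b29⊕b30⊕b31 = 0⊕0⊕1⊕1⊕1⊕1⊕0⊕0⊕0⊕1⊕0⊕1⊕0⊕0⊕0⊕0 = 0
Syndrome (s16...s1) = 00000 → position 0 (no error).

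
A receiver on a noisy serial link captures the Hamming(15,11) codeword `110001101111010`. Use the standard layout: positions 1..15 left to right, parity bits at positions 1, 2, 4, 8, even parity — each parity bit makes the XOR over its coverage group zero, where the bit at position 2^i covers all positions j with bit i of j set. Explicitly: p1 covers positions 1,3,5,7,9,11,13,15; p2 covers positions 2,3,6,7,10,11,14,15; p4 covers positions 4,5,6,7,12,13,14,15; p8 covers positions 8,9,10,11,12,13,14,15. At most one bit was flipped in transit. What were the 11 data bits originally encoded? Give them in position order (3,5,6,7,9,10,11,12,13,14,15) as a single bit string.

00111111010

s1: b1⊕b3⊕b5⊕b7⊕b9⊕b11⊕b13⊕b15 = 1⊕0⊕0⊕1⊕1⊕1⊕0⊕0 = 0
s2: b2⊕b3⊕b6⊕b7⊕b10⊕b11⊕b14⊕b15 = 1⊕0⊕1⊕1⊕1⊕1⊕1⊕0 = 0
s4: b4⊕b5⊕b6⊕b7⊕b12⊕b13⊕b14⊕b15 = 0⊕0⊕1⊕1⊕1⊕0⊕1⊕0 = 0
s8: b8⊕b9⊕b10⊕b11⊕b12⊕b13⊕b14⊕b15 = 0⊕1⊕1⊕1⊕1⊕0⊕1⊕0 = 1
Syndrome (s8...s1) = 1000 → position 8.
Flip bit 8: corrected codeword = 110001111111010
Data bits at positions 3,5,6,7,9,10,11,12,13,14,15: 00111111010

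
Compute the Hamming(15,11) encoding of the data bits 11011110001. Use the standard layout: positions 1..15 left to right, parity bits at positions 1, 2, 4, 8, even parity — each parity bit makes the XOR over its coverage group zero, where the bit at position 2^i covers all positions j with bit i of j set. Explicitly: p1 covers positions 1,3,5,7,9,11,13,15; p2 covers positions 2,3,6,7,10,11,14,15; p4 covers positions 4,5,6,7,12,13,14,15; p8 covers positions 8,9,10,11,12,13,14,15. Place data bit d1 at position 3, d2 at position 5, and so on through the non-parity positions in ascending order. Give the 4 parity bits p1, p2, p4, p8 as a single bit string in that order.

0110

Place data bits at non-power-of-two positions: b3=1, b5=1, b6=0, b7=1, b9=1, b10=1, b11=1, b12=0, b13=0, b14=0, b15=1.
p1 = XOR of data positions {3,5,7,9,11,13,15} = 1⊕1⊕1⊕1⊕1⊕0⊕1 = 0
p2 = XOR of data positions {3,6,7,10,11,14,15} = 1⊕0⊕1⊕1⊕1⊕0⊕1 = 1
p4 = XOR of data positions {5,6,7,12,13,14,15} = 1⊕0⊕1⊕0⊕0⊕0⊕1 = 1
p8 = XOR of data positions {9,10,11,12,13,14,15} = 1⊕1⊕1⊕0⊕0⊕0⊕1 = 0
Parity bits p1,p2,p4,p8 = 0110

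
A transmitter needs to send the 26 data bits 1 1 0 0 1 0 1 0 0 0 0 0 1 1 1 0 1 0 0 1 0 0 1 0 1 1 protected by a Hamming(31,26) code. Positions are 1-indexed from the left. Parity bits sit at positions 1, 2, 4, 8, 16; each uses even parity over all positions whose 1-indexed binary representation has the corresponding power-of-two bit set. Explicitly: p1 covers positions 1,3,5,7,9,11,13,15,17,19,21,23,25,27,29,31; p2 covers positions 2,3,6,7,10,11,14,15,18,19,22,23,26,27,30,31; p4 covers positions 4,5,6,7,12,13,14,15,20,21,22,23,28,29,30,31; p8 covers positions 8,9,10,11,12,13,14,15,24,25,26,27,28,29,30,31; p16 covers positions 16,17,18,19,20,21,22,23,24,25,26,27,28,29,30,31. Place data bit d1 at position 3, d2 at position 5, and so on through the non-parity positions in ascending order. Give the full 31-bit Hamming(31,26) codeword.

1110100010100000011101001001011

Place data bits at non-power-of-two positions: b3=1, b5=1, b6=0, b7=0, b9=1, b10=0, b11=1, b12=0, b13=0, b14=0, b15=0, b17=0, b18=1, b19=1, b20=1, b21=0, b22=1, b23=0, b24=0, b25=1, b26=0, b27=0, b28=1, b29=0, b30=1, b31=1.
p1 = XOR of data positions {3,5,7,9,11,13,15,17,19,21,23,25,27,29,31} = 1⊕1⊕0⊕1⊕1⊕0⊕0⊕0⊕1⊕0⊕0⊕1⊕0⊕0⊕1 = 1
p2 = XOR of data positions {3,6,7,10,11,14,15,18,19,22,23,26,27,30,31} = 1⊕0⊕0⊕0⊕1⊕0⊕0⊕1⊕1⊕1⊕0⊕0⊕0⊕1⊕1 = 1
p4 = XOR of data positions {5,6,7,12,13,14,15,20,21,22,23,28,29,30,31} = 1⊕0⊕0⊕0⊕0⊕0⊕0⊕1⊕0⊕1⊕0⊕1⊕0⊕1⊕1 = 0
p8 = XOR of data positions {9,10,11,12,13,14,15,24,25,26,27,28,29,30,31} = 1⊕0⊕1⊕0⊕0⊕0⊕0⊕0⊕1⊕0⊕0⊕1⊕0⊕1⊕1 = 0
p16 = XOR of data positions {17,18,19,20,21,22,23,24,25,26,27,28,29,30,31} = 0⊕1⊕1⊕1⊕0⊕1⊕0⊕0⊕1⊕0⊕0⊕1⊕0⊕1⊕1 = 0
Codeword b1..b31 = 1110100010100000011101001001011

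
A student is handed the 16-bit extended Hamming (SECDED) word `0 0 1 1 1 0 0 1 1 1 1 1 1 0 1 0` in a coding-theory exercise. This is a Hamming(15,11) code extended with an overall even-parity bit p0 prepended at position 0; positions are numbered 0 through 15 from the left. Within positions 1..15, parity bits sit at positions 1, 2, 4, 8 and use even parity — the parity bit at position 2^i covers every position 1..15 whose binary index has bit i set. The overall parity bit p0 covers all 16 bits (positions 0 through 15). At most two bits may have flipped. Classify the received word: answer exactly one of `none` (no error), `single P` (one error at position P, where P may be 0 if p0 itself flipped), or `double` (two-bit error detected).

none

s1: b1⊕b3⊕b5⊕b7⊕b9⊕b11⊕b13⊕b15 = 0⊕1⊕0⊕1⊕1⊕1⊕0⊕0 = 0
s2: b2⊕b3⊕b6⊕b7⊕b10⊕b11⊕b14⊕b15 = 1⊕1⊕0⊕1⊕1⊕1⊕1⊕0 = 0
s4: b4⊕b5⊕b6⊕b7⊕b12⊕b13⊕b14⊕b15 = 1⊕0⊕0⊕1⊕1⊕0⊕1⊕0 = 0
s8: b8⊕b9⊕b10⊕b11⊕b12⊕b13⊕b14⊕b15 = 1⊕1⊕1⊕1⊕1⊕0⊕1⊕0 = 0
Syndrome (s8...s1) = 0000 → position 0 (no error).
Overall parity (XOR of all 16 bits, including p0): 0⊕0⊕1⊕1⊕1⊕0⊕0⊕1⊕1⊕1⊕1⊕1⊕1⊕0⊕1⊕0 = 0
Overall=0, syndrome position=0 → no error.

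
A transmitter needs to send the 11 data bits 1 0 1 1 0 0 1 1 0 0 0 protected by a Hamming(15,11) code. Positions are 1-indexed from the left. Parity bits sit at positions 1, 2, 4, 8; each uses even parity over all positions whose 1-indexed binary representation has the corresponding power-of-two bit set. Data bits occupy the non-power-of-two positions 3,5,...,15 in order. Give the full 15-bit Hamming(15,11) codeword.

Place data bits at non-power-of-two positions: b3=1, b5=0, b6=1, b7=1, b9=0, b10=0, b11=1, b12=1, b13=0, b14=0, b15=0.
p1 = XOR of data positions {3,5,7,9,11,13,15} = 1⊕0⊕1⊕0⊕1⊕0⊕0 = 1
p2 = XOR of data positions {3,6,7,10,11,14,15} = 1⊕1⊕1⊕0⊕1⊕0⊕0 = 0
p4 = XOR of data positions {5,6,7,12,13,14,15} = 0⊕1⊕1⊕1⊕0⊕0⊕0 = 1
p8 = XOR of data positions {9,10,11,12,13,14,15} = 0⊕0⊕1⊕1⊕0⊕0⊕0 = 0
Codeword b1..b15 = 101101100011000

101101100011000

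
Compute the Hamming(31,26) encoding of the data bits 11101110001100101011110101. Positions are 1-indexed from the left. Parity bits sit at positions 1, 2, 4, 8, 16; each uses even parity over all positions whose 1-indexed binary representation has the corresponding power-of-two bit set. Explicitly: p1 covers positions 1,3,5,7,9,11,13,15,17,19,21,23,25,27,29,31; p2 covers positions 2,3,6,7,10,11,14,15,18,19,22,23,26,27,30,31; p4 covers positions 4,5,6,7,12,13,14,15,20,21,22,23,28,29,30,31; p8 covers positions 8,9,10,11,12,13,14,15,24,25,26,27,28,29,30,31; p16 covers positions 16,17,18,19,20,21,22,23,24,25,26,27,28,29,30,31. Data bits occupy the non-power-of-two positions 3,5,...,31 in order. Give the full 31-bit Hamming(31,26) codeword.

Place data bits at non-power-of-two positions: b3=1, b5=1, b6=1, b7=0, b9=1, b10=1, b11=1, b12=0, b13=0, b14=0, b15=1, b17=1, b18=0, b19=0, b20=1, b21=0, b22=1, b23=0, b24=1, b25=1, b26=1, b27=1, b28=0, b29=1, b30=0, b31=1.
p1 = XOR of data positions {3,5,7,9,11,13,15,17,19,21,23,25,27,29,31} = 1⊕1⊕0⊕1⊕1⊕0⊕1⊕1⊕0⊕0⊕0⊕1⊕1⊕1⊕1 = 0
p2 = XOR of data positions {3,6,7,10,11,14,15,18,19,22,23,26,27,30,31} = 1⊕1⊕0⊕1⊕1⊕0⊕1⊕0⊕0⊕1⊕0⊕1⊕1⊕0⊕1 = 1
p4 = XOR of data positions {5,6,7,12,13,14,15,20,21,22,23,28,29,30,31} = 1⊕1⊕0⊕0⊕0⊕0⊕1⊕1⊕0⊕1⊕0⊕0⊕1⊕0⊕1 = 1
p8 = XOR of data positions {9,10,11,12,13,14,15,24,25,26,27,28,29,30,31} = 1⊕1⊕1⊕0⊕0⊕0⊕1⊕1⊕1⊕1⊕1⊕0⊕1⊕0⊕1 = 0
p16 = XOR of data positions {17,18,19,20,21,22,23,24,25,26,27,28,29,30,31} = 1⊕0⊕0⊕1⊕0⊕1⊕0⊕1⊕1⊕1⊕1⊕0⊕1⊕0⊕1 = 1
Codeword b1..b31 = 0111110011100011100101011110101

0111110011100011100101011110101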